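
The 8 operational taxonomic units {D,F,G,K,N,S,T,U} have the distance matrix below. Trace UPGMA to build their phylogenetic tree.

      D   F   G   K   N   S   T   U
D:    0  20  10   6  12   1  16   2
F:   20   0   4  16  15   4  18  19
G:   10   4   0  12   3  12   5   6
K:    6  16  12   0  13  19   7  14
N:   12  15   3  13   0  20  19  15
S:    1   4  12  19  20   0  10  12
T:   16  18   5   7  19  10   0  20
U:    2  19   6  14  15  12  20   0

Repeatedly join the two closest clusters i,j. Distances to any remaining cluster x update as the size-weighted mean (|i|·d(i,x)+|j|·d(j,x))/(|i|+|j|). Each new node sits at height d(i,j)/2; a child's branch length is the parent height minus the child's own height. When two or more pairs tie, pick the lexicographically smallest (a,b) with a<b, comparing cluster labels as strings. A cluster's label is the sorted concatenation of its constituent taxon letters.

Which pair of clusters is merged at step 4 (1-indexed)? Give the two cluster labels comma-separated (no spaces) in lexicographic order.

step 1: merge (D,S) at d=1; branch lengths D→1/2, S→1/2; new cluster DS
  updated: d(DS,F)=12, d(DS,G)=11, d(DS,K)=25/2, d(DS,N)=16, d(DS,T)=13, d(DS,U)=7
step 2: merge (G,N) at d=3; branch lengths G→3/2, N→3/2; new cluster GN
  updated: d(DS,GN)=27/2, d(F,GN)=19/2, d(GN,K)=25/2, d(GN,T)=12, d(GN,U)=21/2
step 3: merge (DS,U) at d=7; branch lengths DS→3, U→7/2; new cluster DSU
  updated: d(DSU,F)=43/3, d(DSU,GN)=25/2, d(DSU,K)=13, d(DSU,T)=46/3
step 4: merge (K,T) at d=7; branch lengths K→7/2, T→7/2; new cluster KT
  updated: d(DSU,KT)=85/6, d(F,KT)=17, d(GN,KT)=49/4
step 5: merge (F,GN) at d=19/2; branch lengths F→19/4, GN→13/4; new cluster FGN
  updated: d(DSU,FGN)=118/9, d(FGN,KT)=83/6
step 6: merge (DSU,FGN) at d=118/9; branch lengths DSU→55/18, FGN→65/36; new cluster DFGNSU
  updated: d(DFGNSU,KT)=14
step 7: merge (DFGNSU,KT) at d=14; branch lengths DFGNSU→4/9, KT→7/2; new cluster DFGKNSTU
final tree: ((((D:1/2,S:1/2):3,U:7/2):55/18,(F:19/4,(G:3/2,N:3/2):13/4):65/36):4/9,(K:7/2,T:7/2):7/2)
total length: 1235/36

K,T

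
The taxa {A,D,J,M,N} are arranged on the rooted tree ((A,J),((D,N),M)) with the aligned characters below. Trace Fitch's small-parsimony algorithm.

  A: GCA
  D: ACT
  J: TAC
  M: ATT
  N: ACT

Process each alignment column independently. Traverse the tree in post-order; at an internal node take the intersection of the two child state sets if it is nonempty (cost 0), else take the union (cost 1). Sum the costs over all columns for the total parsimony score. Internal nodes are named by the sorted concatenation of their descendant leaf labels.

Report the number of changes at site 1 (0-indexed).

[col 0] AJ: children A:{G}, J:{T} ∪→ {G,T}; cost 1
[col 0] DN: children D:{A}, N:{A} ∩→ {A}; cost 0
[col 0] DMN: children DN:{A}, M:{A} ∩→ {A}; cost 0
[col 0] ADJMN: children AJ:{G,T}, DMN:{A} ∪→ {A,G,T}; cost 1
[col 1] AJ: children A:{C}, J:{A} ∪→ {A,C}; cost 1
[col 1] DN: children D:{C}, N:{C} ∩→ {C}; cost 0
[col 1] DMN: children DN:{C}, M:{T} ∪→ {C,T}; cost 1
[col 1] ADJMN: children AJ:{A,C}, DMN:{C,T} ∩→ {C}; cost 0
[col 2] AJ: children A:{A}, J:{C} ∪→ {A,C}; cost 1
[col 2] DN: children D:{T}, N:{T} ∩→ {T}; cost 0
[col 2] DMN: children DN:{T}, M:{T} ∩→ {T}; cost 0
[col 2] ADJMN: children AJ:{A,C}, DMN:{T} ∪→ {A,C,T}; cost 1
per-site changes: [2, 2, 2]; total = 6

2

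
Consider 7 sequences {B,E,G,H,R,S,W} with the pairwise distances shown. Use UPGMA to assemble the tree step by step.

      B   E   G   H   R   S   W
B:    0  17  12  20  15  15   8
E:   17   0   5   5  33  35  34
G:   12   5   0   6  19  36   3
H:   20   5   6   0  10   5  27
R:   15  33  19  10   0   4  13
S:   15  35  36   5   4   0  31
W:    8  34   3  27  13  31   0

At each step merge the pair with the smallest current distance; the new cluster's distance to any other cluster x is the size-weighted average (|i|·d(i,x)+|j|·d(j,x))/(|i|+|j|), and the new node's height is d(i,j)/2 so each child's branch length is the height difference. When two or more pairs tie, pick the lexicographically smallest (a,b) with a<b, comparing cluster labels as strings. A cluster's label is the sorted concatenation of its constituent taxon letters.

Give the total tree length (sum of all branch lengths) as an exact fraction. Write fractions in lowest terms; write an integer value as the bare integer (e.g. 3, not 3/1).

1. join G+W (d=3) ⇒ GW; edges |G|=3/2, |W|=3/2
  updated: d(B,GW)=10, d(E,GW)=39/2, d(GW,H)=33/2, d(GW,R)=16, d(GW,S)=67/2
2. join R+S (d=4) ⇒ RS; edges |R|=2, |S|=2
  updated: d(B,RS)=15, d(E,RS)=34, d(GW,RS)=99/4, d(H,RS)=15/2
3. join E+H (d=5) ⇒ EH; edges |E|=5/2, |H|=5/2
  updated: d(B,EH)=37/2, d(EH,GW)=18, d(EH,RS)=83/4
4. join B+GW (d=10) ⇒ BGW; edges |B|=5, |GW|=7/2
  updated: d(BGW,EH)=109/6, d(BGW,RS)=43/2
5. join BGW+EH (d=109/6) ⇒ BEGHW; edges |BGW|=49/12, |EH|=79/12
  updated: d(BEGHW,RS)=106/5
6. join BEGHW+RS (d=106/5) ⇒ BEGHRSW; edges |BEGHW|=91/60, |RS|=43/5
final tree: (((B:5,(G:3/2,W:3/2):7/2):49/12,(E:5/2,H:5/2):79/12):91/60,(R:2,S:2):43/5)
total length: 2477/60

2477/60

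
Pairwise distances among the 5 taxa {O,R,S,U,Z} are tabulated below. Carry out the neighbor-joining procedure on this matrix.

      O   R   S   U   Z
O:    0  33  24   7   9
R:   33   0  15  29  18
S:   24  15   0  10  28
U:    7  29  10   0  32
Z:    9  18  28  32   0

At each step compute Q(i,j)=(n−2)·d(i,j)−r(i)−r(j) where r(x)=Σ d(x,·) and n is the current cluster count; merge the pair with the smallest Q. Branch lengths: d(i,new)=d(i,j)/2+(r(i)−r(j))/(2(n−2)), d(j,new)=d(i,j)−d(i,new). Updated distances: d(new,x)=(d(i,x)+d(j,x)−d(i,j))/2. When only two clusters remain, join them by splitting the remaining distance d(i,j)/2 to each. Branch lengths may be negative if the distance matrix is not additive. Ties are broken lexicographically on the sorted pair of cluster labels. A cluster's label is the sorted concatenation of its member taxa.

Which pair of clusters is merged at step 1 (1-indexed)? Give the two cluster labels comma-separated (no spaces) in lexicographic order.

O,Z

step 1: merge (O,Z) at d=9, Q=-133; branch lengths O→13/6, Z→41/6; new cluster OZ
  updated: d(OZ,R)=21, d(OZ,S)=43/2, d(OZ,U)=15
step 2: merge (OZ,U) at d=15, Q=-163/2; branch lengths OZ→67/8, U→53/8; new cluster OUZ
  updated: d(OUZ,R)=35/2, d(OUZ,S)=33/4
step 3: merge (OUZ,R) at d=35/2, Q=-163/4; branch lengths OUZ→43/8, R→97/8; new cluster ORUZ
  updated: d(ORUZ,S)=23/8
step 4: merge (ORUZ,S) at d=23/8; branch lengths ORUZ→23/16, S→23/16; new cluster ORSUZ
final tree: ((((O:13/6,Z:41/6):67/8,U:53/8):43/8,R:97/8):23/16,S:23/16)
total length: 355/8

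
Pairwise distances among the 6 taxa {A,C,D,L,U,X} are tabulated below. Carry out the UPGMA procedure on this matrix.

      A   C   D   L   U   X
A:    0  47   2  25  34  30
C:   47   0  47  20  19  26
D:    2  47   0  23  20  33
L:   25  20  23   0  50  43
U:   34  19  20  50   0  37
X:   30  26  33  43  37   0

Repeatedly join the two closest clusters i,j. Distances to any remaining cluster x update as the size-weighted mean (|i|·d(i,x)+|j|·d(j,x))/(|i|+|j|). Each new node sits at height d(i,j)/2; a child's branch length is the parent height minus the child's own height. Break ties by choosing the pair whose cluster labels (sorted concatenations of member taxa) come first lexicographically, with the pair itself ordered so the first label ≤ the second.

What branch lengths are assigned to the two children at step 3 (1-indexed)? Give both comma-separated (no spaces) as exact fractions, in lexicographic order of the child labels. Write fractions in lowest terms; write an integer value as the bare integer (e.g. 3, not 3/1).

11,12

iteration 1: select A,D (d=2); attach at lengths (1, 1); label the merged cluster AD
  updated: d(AD,C)=47, d(AD,L)=24, d(AD,U)=27, d(AD,X)=63/2
iteration 2: select C,U (d=19); attach at lengths (19/2, 19/2); label the merged cluster CU
  updated: d(AD,CU)=37, d(CU,L)=35, d(CU,X)=63/2
iteration 3: select AD,L (d=24); attach at lengths (11, 12); label the merged cluster ADL
  updated: d(ADL,CU)=109/3, d(ADL,X)=106/3
iteration 4: select CU,X (d=63/2); attach at lengths (25/4, 63/4); label the merged cluster CUX
  updated: d(ADL,CUX)=36
iteration 5: select ADL,CUX (d=36); attach at lengths (6, 9/4); label the merged cluster ACDLUX
final tree: (((A:1,D:1):11,L:12):6,((C:19/2,U:19/2):25/4,X:63/4):9/4)
total length: 297/4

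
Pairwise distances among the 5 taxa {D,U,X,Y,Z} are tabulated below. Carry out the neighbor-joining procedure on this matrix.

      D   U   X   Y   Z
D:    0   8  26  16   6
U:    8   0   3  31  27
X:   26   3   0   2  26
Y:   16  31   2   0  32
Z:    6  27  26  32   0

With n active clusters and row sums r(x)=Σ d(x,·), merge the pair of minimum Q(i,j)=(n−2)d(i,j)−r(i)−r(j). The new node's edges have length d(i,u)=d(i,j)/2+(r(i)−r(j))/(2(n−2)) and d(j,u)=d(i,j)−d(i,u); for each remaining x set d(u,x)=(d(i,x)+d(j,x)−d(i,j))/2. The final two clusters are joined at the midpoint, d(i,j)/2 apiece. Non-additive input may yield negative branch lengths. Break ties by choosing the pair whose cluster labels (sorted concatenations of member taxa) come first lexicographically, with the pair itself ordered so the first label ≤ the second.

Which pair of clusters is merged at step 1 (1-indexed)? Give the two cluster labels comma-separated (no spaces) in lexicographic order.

iteration 1: select X,Y (d=2, Q=-132); attach at lengths (-3, 5); label the merged cluster XY
  updated: d(D,XY)=20, d(U,XY)=16, d(XY,Z)=28
iteration 2: select D,Z (d=6, Q=-83); attach at lengths (-15/4, 39/4); label the merged cluster DZ
  updated: d(DZ,U)=29/2, d(DZ,XY)=21
iteration 3: select DZ,U (d=29/2, Q=-103/2); attach at lengths (39/4, 19/4); label the merged cluster DUZ
  updated: d(DUZ,XY)=45/4
iteration 4: select DUZ,XY (d=45/4); attach at lengths (45/8, 45/8); label the merged cluster DUXYZ
final tree: (((D:-15/4,Z:39/4):39/4,U:19/4):45/8,(X:-3,Y:5):45/8)
total length: 135/4

X,Y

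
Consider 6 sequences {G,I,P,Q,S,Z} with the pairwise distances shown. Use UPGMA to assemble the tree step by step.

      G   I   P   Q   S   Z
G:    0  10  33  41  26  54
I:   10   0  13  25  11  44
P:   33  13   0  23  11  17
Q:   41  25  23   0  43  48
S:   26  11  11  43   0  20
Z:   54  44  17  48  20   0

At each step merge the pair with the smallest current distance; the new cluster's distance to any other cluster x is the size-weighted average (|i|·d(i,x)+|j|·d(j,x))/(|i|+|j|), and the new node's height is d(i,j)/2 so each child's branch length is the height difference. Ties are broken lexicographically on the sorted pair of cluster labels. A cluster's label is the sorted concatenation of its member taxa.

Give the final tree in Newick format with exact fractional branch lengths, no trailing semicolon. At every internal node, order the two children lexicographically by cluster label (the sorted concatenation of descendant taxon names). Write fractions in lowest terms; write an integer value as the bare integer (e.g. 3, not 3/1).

(((G:5,I:5):121/12,((P:11/2,S:11/2):15/4,Z:37/4):35/6):35/12,Q:18)

1. join G+I (d=10) ⇒ GI; edges |G|=5, |I|=5
  updated: d(GI,P)=23, d(GI,Q)=33, d(GI,S)=37/2, d(GI,Z)=49
2. join P+S (d=11) ⇒ PS; edges |P|=11/2, |S|=11/2
  updated: d(GI,PS)=83/4, d(PS,Q)=33, d(PS,Z)=37/2
3. join PS+Z (d=37/2) ⇒ PSZ; edges |PS|=15/4, |Z|=37/4
  updated: d(GI,PSZ)=181/6, d(PSZ,Q)=38
4. join GI+PSZ (d=181/6) ⇒ GIPSZ; edges |GI|=121/12, |PSZ|=35/6
  updated: d(GIPSZ,Q)=36
5. join GIPSZ+Q (d=36) ⇒ GIPQSZ; edges |GIPSZ|=35/12, |Q|=18
final tree: (((G:5,I:5):121/12,((P:11/2,S:11/2):15/4,Z:37/4):35/6):35/12,Q:18)
total length: 425/6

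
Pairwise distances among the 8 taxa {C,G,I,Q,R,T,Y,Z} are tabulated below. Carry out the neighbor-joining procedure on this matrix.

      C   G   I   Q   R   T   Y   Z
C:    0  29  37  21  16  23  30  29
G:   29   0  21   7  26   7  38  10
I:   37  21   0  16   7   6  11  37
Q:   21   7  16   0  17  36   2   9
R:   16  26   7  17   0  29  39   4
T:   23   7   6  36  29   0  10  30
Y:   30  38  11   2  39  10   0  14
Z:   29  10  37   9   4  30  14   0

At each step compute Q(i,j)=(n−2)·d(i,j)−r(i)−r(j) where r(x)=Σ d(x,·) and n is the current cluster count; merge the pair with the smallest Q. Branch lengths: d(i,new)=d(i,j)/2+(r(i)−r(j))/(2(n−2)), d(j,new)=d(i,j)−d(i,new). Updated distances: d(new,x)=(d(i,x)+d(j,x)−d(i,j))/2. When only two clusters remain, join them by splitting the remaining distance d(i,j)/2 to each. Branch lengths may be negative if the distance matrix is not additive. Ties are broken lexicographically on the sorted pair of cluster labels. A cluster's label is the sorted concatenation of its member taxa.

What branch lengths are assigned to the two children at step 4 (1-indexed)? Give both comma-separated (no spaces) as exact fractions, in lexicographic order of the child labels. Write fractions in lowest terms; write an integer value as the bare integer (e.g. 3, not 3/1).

1. join R+Z (d=4, Q=-247) ⇒ RZ; edges |R|=29/12, |Z|=19/12
  updated: d(C,RZ)=41/2, d(G,RZ)=16, d(I,RZ)=20, d(Q,RZ)=11, d(RZ,T)=55/2, d(RZ,Y)=49/2
2. join Q+Y (d=2, Q=-397/2) ⇒ QY; edges |Q|=-5/4, |Y|=13/4
  updated: d(C,QY)=49/2, d(G,QY)=43/2, d(I,QY)=25/2, d(QY,RZ)=67/4, d(QY,T)=22
3. join I+T (d=6, Q=-158) ⇒ IT; edges |I|=35/8, |T|=13/8
  updated: d(C,IT)=27, d(G,IT)=11, d(IT,QY)=57/4, d(IT,RZ)=83/4
4. join G+IT (d=11, Q=-235/2) ⇒ GIT; edges |G|=25/4, |IT|=19/4
  updated: d(C,GIT)=45/2, d(GIT,QY)=99/8, d(GIT,RZ)=103/8
5. join C+RZ (d=41/2, Q=-613/8) ⇒ CRZ; edges |C|=467/32, |RZ|=189/32
  updated: d(CRZ,GIT)=119/16, d(CRZ,QY)=83/8
6. join CRZ+GIT (d=119/16, Q=-483/16) ⇒ CGIRTZ; edges |CRZ|=87/32, |GIT|=151/32
  updated: d(CGIRTZ,QY)=245/32
7. join CGIRTZ+QY (d=245/32) ⇒ CGIQRTYZ; edges |CGIRTZ|=245/64, |QY|=245/64
final tree: (((C:467/32,(R:29/12,Z:19/12):189/32):87/32,(G:25/4,(I:35/8,T:13/8):19/4):151/32):245/64,(Q:-5/4,Y:13/4):245/64)
total length: 1875/32

25/4,19/4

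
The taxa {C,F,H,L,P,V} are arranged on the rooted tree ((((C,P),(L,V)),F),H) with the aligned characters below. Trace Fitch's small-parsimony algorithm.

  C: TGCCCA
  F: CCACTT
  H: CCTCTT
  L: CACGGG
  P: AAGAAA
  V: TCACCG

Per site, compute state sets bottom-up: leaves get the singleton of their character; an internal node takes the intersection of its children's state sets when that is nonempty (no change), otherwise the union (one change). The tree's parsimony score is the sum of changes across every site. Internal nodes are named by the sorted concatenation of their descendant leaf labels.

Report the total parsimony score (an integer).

17

site 0, node CP: C={T} ∪ P={A} → {A,T} (+1)
site 0, node LV: L={C} ∪ V={T} → {C,T} (+1)
site 0, node CLPV: CP={A,T} ∩ LV={C,T} → {T} (+0)
site 0, node CFLPV: CLPV={T} ∪ F={C} → {C,T} (+1)
site 0, node CFHLPV: CFLPV={C,T} ∩ H={C} → {C} (+0)
site 1, node CP: C={G} ∪ P={A} → {A,G} (+1)
site 1, node LV: L={A} ∪ V={C} → {A,C} (+1)
site 1, node CLPV: CP={A,G} ∩ LV={A,C} → {A} (+0)
site 1, node CFLPV: CLPV={A} ∪ F={C} → {A,C} (+1)
site 1, node CFHLPV: CFLPV={A,C} ∩ H={C} → {C} (+0)
site 2, node CP: C={C} ∪ P={G} → {C,G} (+1)
site 2, node LV: L={C} ∪ V={A} → {A,C} (+1)
site 2, node CLPV: CP={C,G} ∩ LV={A,C} → {C} (+0)
site 2, node CFLPV: CLPV={C} ∪ F={A} → {A,C} (+1)
site 2, node CFHLPV: CFLPV={A,C} ∪ H={T} → {A,C,T} (+1)
site 3, node CP: C={C} ∪ P={A} → {A,C} (+1)
site 3, node LV: L={G} ∪ V={C} → {C,G} (+1)
site 3, node CLPV: CP={A,C} ∩ LV={C,G} → {C} (+0)
site 3, node CFLPV: CLPV={C} ∩ F={C} → {C} (+0)
site 3, node CFHLPV: CFLPV={C} ∩ H={C} → {C} (+0)
site 4, node CP: C={C} ∪ P={A} → {A,C} (+1)
site 4, node LV: L={G} ∪ V={C} → {C,G} (+1)
site 4, node CLPV: CP={A,C} ∩ LV={C,G} → {C} (+0)
site 4, node CFLPV: CLPV={C} ∪ F={T} → {C,T} (+1)
site 4, node CFHLPV: CFLPV={C,T} ∩ H={T} → {T} (+0)
site 5, node CP: C={A} ∩ P={A} → {A} (+0)
site 5, node LV: L={G} ∩ V={G} → {G} (+0)
site 5, node CLPV: CP={A} ∪ LV={G} → {A,G} (+1)
site 5, node CFLPV: CLPV={A,G} ∪ F={T} → {A,G,T} (+1)
site 5, node CFHLPV: CFLPV={A,G,T} ∩ H={T} → {T} (+0)
per-site changes: [3, 3, 4, 2, 3, 2]; total = 17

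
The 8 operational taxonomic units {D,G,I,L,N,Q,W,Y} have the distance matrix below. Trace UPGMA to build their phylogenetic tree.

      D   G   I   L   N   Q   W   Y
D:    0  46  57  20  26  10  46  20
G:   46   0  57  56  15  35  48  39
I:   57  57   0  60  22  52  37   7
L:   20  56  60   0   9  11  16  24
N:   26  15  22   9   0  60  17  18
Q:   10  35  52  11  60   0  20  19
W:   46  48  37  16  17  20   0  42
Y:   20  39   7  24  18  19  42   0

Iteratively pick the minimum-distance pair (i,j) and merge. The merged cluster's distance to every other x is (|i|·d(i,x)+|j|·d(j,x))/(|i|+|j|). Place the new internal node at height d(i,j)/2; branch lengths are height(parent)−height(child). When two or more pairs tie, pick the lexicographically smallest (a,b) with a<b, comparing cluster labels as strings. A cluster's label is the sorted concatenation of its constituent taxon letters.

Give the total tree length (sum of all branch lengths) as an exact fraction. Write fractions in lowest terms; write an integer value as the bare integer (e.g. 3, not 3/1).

13487/140

1. join I+Y (d=7) ⇒ IY; edges |I|=7/2, |Y|=7/2
  updated: d(D,IY)=77/2, d(G,IY)=48, d(IY,L)=42, d(IY,N)=20, d(IY,Q)=71/2, d(IY,W)=79/2
2. join L+N (d=9) ⇒ LN; edges |L|=9/2, |N|=9/2
  updated: d(D,LN)=23, d(G,LN)=71/2, d(IY,LN)=31, d(LN,Q)=71/2, d(LN,W)=33/2
3. join D+Q (d=10) ⇒ DQ; edges |D|=5, |Q|=5
  updated: d(DQ,G)=81/2, d(DQ,IY)=37, d(DQ,LN)=117/4, d(DQ,W)=33
4. join LN+W (d=33/2) ⇒ LNW; edges |LN|=15/4, |W|=33/4
  updated: d(DQ,LNW)=61/2, d(G,LNW)=119/3, d(IY,LNW)=203/6
5. join DQ+LNW (d=61/2) ⇒ DLNQW; edges |DQ|=41/4, |LNW|=7
  updated: d(DLNQW,G)=40, d(DLNQW,IY)=351/10
6. join DLNQW+IY (d=351/10) ⇒ DILNQWY; edges |DLNQW|=23/10, |IY|=281/20
  updated: d(DILNQWY,G)=296/7
7. join DILNQWY+G (d=296/7) ⇒ DGILNQWY; edges |DILNQWY|=503/140, |G|=148/7
final tree: ((((D:5,Q:5):41/4,((L:9/2,N:9/2):15/4,W:33/4):7):23/10,(I:7/2,Y:7/2):281/20):503/140,G:148/7)
total length: 13487/140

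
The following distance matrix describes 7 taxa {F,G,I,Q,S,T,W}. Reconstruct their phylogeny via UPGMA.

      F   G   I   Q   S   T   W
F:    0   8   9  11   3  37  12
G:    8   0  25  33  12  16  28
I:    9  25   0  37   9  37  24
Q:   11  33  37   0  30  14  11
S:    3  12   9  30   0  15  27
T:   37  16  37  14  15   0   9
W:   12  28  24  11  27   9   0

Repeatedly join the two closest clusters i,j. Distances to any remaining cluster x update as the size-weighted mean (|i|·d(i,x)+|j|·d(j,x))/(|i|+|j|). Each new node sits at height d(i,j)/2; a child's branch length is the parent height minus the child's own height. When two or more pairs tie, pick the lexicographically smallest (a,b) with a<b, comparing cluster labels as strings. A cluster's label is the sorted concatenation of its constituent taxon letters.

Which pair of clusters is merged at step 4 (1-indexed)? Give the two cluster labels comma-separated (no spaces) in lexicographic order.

iteration 1: select F,S (d=3); attach at lengths (3/2, 3/2); label the merged cluster FS
  updated: d(FS,G)=10, d(FS,I)=9, d(FS,Q)=41/2, d(FS,T)=26, d(FS,W)=39/2
iteration 2: select FS,I (d=9); attach at lengths (3, 9/2); label the merged cluster FIS
  updated: d(FIS,G)=15, d(FIS,Q)=26, d(FIS,T)=89/3, d(FIS,W)=21
iteration 3: select T,W (d=9); attach at lengths (9/2, 9/2); label the merged cluster TW
  updated: d(FIS,TW)=76/3, d(G,TW)=22, d(Q,TW)=25/2
iteration 4: select Q,TW (d=25/2); attach at lengths (25/4, 7/4); label the merged cluster QTW
  updated: d(FIS,QTW)=230/9, d(G,QTW)=77/3
iteration 5: select FIS,G (d=15); attach at lengths (3, 15/2); label the merged cluster FGIS
  updated: d(FGIS,QTW)=307/12
iteration 6: select FGIS,QTW (d=307/12); attach at lengths (127/24, 157/24); label the merged cluster FGIQSTW
final tree: ((((F:3/2,S:3/2):3,I:9/2):3,G:15/2):127/24,(Q:25/4,(T:9/2,W:9/2):7/4):157/24)
total length: 299/6

Q,TW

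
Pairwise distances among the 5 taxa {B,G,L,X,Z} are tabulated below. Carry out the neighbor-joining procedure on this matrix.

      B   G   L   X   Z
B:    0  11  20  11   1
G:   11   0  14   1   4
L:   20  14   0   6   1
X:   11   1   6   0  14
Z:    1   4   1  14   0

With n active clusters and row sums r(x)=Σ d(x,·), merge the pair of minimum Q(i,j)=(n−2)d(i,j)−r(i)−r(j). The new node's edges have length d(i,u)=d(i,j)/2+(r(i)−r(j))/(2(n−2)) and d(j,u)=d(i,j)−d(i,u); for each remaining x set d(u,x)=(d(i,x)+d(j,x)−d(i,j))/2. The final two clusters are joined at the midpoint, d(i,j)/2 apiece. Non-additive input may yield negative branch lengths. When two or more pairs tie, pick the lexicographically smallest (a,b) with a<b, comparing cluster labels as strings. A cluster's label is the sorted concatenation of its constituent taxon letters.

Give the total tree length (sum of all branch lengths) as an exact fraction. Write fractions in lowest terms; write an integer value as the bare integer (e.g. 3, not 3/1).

65/4

1. join B+Z (d=1, Q=-60) ⇒ BZ; edges |B|=13/3, |Z|=-10/3
  updated: d(BZ,G)=7, d(BZ,L)=10, d(BZ,X)=12
2. join BZ+L (d=10, Q=-39) ⇒ BLZ; edges |BZ|=19/4, |L|=21/4
  updated: d(BLZ,G)=11/2, d(BLZ,X)=4
3. join BLZ+G (d=11/2, Q=-21/2) ⇒ BGLZ; edges |BLZ|=17/4, |G|=5/4
  updated: d(BGLZ,X)=-1/4
4. join BGLZ+X (d=-1/4) ⇒ BGLXZ; edges |BGLZ|=-1/8, |X|=-1/8
final tree: ((((B:13/3,Z:-10/3):19/4,L:21/4):17/4,G:5/4):-1/8,X:-1/8)
total length: 65/4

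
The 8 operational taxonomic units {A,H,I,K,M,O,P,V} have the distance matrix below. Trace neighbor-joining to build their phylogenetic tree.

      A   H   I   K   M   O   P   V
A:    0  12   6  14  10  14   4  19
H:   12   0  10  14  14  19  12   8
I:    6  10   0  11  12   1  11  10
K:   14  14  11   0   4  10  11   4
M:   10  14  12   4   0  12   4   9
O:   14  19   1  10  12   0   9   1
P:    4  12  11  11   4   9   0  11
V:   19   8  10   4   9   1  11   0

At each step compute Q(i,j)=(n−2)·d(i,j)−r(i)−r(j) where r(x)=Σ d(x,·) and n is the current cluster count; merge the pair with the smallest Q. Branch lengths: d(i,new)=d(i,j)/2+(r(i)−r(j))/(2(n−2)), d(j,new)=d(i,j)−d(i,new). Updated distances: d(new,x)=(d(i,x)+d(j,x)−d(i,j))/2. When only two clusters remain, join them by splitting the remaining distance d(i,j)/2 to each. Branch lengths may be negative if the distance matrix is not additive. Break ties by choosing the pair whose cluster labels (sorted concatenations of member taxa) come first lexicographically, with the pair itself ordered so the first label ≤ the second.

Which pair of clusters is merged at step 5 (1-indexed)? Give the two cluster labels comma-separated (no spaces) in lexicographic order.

1. join O+V (d=1, Q=-122) ⇒ OV; edges |O|=5/6, |V|=1/6
  updated: d(A,OV)=16, d(H,OV)=13, d(I,OV)=5, d(K,OV)=13/2, d(M,OV)=10, d(OV,P)=19/2
2. join K+M (d=4, Q=-189/2) ⇒ KM; edges |K|=53/20, |M|=27/20
  updated: d(A,KM)=10, d(H,KM)=12, d(I,KM)=19/2, d(KM,OV)=25/4, d(KM,P)=11/2
3. join A+P (d=4, Q=-74) ⇒ AP; edges |A|=11/4, |P|=5/4
  updated: d(AP,H)=10, d(AP,I)=13/2, d(AP,KM)=23/4, d(AP,OV)=43/4
4. join I+OV (d=5, Q=-51) ⇒ IOV; edges |I|=11/6, |OV|=19/6
  updated: d(AP,IOV)=49/8, d(H,IOV)=9, d(IOV,KM)=43/8
5. join AP+KM (d=23/4, Q=-67/2) ⇒ AKMP; edges |AP|=41/16, |KM|=51/16
  updated: d(AKMP,H)=65/8, d(AKMP,IOV)=23/8
6. join AKMP+H (d=65/8, Q=-20) ⇒ AHKMP; edges |AKMP|=1, |H|=57/8
  updated: d(AHKMP,IOV)=15/8
7. join AHKMP+IOV (d=15/8) ⇒ AHIKMOPV; edges |AHKMP|=15/16, |IOV|=15/16
final tree: ((((A:11/4,P:5/4):41/16,(K:53/20,M:27/20):51/16):1,H:57/8):15/16,(I:11/6,(O:5/6,V:1/6):19/6):15/16)
total length: 119/4

AP,KM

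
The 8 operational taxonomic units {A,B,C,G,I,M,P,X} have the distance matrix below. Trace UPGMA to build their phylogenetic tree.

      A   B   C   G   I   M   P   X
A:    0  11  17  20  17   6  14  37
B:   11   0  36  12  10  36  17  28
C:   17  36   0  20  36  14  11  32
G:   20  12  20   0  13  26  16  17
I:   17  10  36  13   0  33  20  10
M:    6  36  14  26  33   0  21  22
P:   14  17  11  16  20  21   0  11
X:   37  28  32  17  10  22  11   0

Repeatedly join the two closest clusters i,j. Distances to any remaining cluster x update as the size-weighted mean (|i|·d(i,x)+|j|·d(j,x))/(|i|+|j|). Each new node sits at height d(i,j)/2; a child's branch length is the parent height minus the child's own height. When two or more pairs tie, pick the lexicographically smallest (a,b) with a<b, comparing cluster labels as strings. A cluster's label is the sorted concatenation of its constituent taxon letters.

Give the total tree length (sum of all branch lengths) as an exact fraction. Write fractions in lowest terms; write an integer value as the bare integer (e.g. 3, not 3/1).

1. join A+M (d=6) ⇒ AM; edges |A|=3, |M|=3
  updated: d(AM,B)=47/2, d(AM,C)=31/2, d(AM,G)=23, d(AM,I)=25, d(AM,P)=35/2, d(AM,X)=59/2
2. join B+I (d=10) ⇒ BI; edges |B|=5, |I|=5
  updated: d(AM,BI)=97/4, d(BI,C)=36, d(BI,G)=25/2, d(BI,P)=37/2, d(BI,X)=19
3. join C+P (d=11) ⇒ CP; edges |C|=11/2, |P|=11/2
  updated: d(AM,CP)=33/2, d(BI,CP)=109/4, d(CP,G)=18, d(CP,X)=43/2
4. join BI+G (d=25/2) ⇒ BGI; edges |BI|=5/4, |G|=25/4
  updated: d(AM,BGI)=143/6, d(BGI,CP)=145/6, d(BGI,X)=55/3
5. join AM+CP (d=33/2) ⇒ ACMP; edges |AM|=21/4, |CP|=11/4
  updated: d(ACMP,BGI)=24, d(ACMP,X)=51/2
6. join BGI+X (d=55/3) ⇒ BGIX; edges |BGI|=35/12, |X|=55/6
  updated: d(ACMP,BGIX)=195/8
7. join ACMP+BGIX (d=195/8) ⇒ ABCGIMPX; edges |ACMP|=63/16, |BGIX|=145/48
final tree: (((A:3,M:3):21/4,(C:11/2,P:11/2):11/4):63/16,(((B:5,I:5):5/4,G:25/4):35/12,X:55/6):145/48)
total length: 1477/24

1477/24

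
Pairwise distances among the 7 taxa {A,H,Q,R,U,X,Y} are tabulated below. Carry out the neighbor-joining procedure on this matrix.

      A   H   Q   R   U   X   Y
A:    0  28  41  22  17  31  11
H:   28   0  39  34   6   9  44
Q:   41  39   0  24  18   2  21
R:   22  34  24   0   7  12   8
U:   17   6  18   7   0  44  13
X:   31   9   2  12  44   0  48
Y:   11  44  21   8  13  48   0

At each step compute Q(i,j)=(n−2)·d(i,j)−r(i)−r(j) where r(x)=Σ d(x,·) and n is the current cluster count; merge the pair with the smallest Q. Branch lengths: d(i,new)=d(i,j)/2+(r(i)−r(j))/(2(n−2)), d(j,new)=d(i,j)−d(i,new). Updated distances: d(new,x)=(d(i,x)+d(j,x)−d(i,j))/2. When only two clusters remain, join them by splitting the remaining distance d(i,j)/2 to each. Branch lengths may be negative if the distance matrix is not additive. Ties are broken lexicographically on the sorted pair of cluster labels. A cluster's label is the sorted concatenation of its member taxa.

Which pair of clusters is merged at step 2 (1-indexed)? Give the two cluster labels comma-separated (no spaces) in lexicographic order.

step 1: merge (Q,X) at d=2, Q=-281; branch lengths Q→9/10, X→11/10; new cluster QX
  updated: d(A,QX)=35, d(H,QX)=23, d(QX,R)=17, d(QX,U)=30, d(QX,Y)=67/2
step 2: merge (H,U) at d=6, Q=-184; branch lengths H→43/4, U→-19/4; new cluster HU
  updated: d(A,HU)=39/2, d(HU,QX)=47/2, d(HU,R)=35/2, d(HU,Y)=51/2
step 3: merge (A,Y) at d=11, Q=-265/2; branch lengths A→85/12, Y→47/12; new cluster AY
  updated: d(AY,HU)=17, d(AY,QX)=115/4, d(AY,R)=19/2
step 4: merge (AY,R) at d=19/2, Q=-321/4; branch lengths AY→121/16, R→31/16; new cluster ARY
  updated: d(ARY,HU)=25/2, d(ARY,QX)=145/8
step 5: merge (ARY,HU) at d=25/2, Q=-433/8; branch lengths ARY→57/16, HU→143/16; new cluster AHRUY
  updated: d(AHRUY,QX)=233/16
step 6: merge (AHRUY,QX) at d=233/16; branch lengths AHRUY→233/32, QX→233/32; new cluster AHQRUXY
final tree: ((((A:85/12,Y:47/12):121/16,R:31/16):57/16,(H:43/4,U:-19/4):143/16):233/32,(Q:9/10,X:11/10):233/32)
total length: 889/16

H,U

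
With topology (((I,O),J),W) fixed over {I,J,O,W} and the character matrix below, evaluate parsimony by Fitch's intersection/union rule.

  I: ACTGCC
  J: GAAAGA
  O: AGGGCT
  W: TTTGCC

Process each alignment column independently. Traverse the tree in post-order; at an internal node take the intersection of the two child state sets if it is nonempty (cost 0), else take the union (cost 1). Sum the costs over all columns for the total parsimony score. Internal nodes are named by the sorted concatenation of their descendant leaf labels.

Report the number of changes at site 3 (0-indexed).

IO@0: {A} ∩ {A} = {A} (intersection, +0)
IJO@0: {A} ∪ {G} = {A,G} (union, +1)
IJOW@0: {A,G} ∪ {T} = {A,G,T} (union, +1)
IO@1: {C} ∪ {G} = {C,G} (union, +1)
IJO@1: {C,G} ∪ {A} = {A,C,G} (union, +1)
IJOW@1: {A,C,G} ∪ {T} = {A,C,G,T} (union, +1)
IO@2: {T} ∪ {G} = {G,T} (union, +1)
IJO@2: {G,T} ∪ {A} = {A,G,T} (union, +1)
IJOW@2: {A,G,T} ∩ {T} = {T} (intersection, +0)
IO@3: {G} ∩ {G} = {G} (intersection, +0)
IJO@3: {G} ∪ {A} = {A,G} (union, +1)
IJOW@3: {A,G} ∩ {G} = {G} (intersection, +0)
IO@4: {C} ∩ {C} = {C} (intersection, +0)
IJO@4: {C} ∪ {G} = {C,G} (union, +1)
IJOW@4: {C,G} ∩ {C} = {C} (intersection, +0)
IO@5: {C} ∪ {T} = {C,T} (union, +1)
IJO@5: {C,T} ∪ {A} = {A,C,T} (union, +1)
IJOW@5: {A,C,T} ∩ {C} = {C} (intersection, +0)
per-site changes: [2, 3, 2, 1, 1, 2]; total = 11

1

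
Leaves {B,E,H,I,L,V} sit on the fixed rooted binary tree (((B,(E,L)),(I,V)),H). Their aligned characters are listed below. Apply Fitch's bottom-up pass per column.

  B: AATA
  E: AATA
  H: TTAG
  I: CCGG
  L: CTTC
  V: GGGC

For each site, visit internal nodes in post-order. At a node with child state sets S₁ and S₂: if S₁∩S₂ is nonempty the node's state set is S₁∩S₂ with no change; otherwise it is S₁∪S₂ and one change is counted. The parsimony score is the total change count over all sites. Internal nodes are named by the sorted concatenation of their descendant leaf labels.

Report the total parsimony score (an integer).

13

EL@0: {A} ∪ {C} = {A,C} (union, +1)
BEL@0: {A} ∩ {A,C} = {A} (intersection, +0)
IV@0: {C} ∪ {G} = {C,G} (union, +1)
BEILV@0: {A} ∪ {C,G} = {A,C,G} (union, +1)
BEHILV@0: {A,C,G} ∪ {T} = {A,C,G,T} (union, +1)
EL@1: {A} ∪ {T} = {A,T} (union, +1)
BEL@1: {A} ∩ {A,T} = {A} (intersection, +0)
IV@1: {C} ∪ {G} = {C,G} (union, +1)
BEILV@1: {A} ∪ {C,G} = {A,C,G} (union, +1)
BEHILV@1: {A,C,G} ∪ {T} = {A,C,G,T} (union, +1)
EL@2: {T} ∩ {T} = {T} (intersection, +0)
BEL@2: {T} ∩ {T} = {T} (intersection, +0)
IV@2: {G} ∩ {G} = {G} (intersection, +0)
BEILV@2: {T} ∪ {G} = {G,T} (union, +1)
BEHILV@2: {G,T} ∪ {A} = {A,G,T} (union, +1)
EL@3: {A} ∪ {C} = {A,C} (union, +1)
BEL@3: {A} ∩ {A,C} = {A} (intersection, +0)
IV@3: {G} ∪ {C} = {C,G} (union, +1)
BEILV@3: {A} ∪ {C,G} = {A,C,G} (union, +1)
BEHILV@3: {A,C,G} ∩ {G} = {G} (intersection, +0)
per-site changes: [4, 4, 2, 3]; total = 13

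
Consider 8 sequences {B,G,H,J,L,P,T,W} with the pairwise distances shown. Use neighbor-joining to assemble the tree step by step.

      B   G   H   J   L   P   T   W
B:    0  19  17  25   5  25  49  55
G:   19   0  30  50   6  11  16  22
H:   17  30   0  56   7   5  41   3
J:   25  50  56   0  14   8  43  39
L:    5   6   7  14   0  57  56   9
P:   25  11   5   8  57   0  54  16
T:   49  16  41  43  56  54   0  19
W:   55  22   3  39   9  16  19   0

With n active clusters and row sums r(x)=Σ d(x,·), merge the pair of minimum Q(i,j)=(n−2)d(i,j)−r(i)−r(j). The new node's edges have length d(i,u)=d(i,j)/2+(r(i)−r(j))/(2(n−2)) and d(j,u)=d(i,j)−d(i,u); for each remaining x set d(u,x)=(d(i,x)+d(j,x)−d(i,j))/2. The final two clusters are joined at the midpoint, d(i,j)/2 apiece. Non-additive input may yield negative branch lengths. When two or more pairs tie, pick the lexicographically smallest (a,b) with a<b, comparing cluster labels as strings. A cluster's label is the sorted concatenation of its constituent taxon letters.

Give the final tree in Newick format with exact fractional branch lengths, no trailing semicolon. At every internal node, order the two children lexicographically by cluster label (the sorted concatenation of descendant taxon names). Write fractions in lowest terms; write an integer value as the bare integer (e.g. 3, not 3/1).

((((B:137/16,L:-57/16):73/8,(J:107/12,P:-11/12):117/8):13/8,(G:-13/5,T:93/5):45/4):29/8,(H:7/6,W:11/6):29/8)

iteration 1: select J,P (d=8, Q=-363); attach at lengths (107/12, -11/12); label the merged cluster JP
  updated: d(B,JP)=21, d(G,JP)=53/2, d(H,JP)=53/2, d(JP,L)=63/2, d(JP,T)=89/2, d(JP,W)=47/2
iteration 2: select G,T (d=16, Q=-265); attach at lengths (-13/5, 93/5); label the merged cluster GT
  updated: d(B,GT)=26, d(GT,H)=55/2, d(GT,JP)=55/2, d(GT,L)=23, d(GT,W)=25/2
iteration 3: select B,L (d=5, Q=-359/2); attach at lengths (137/16, -57/16); label the merged cluster BL
  updated: d(BL,GT)=22, d(BL,H)=19/2, d(BL,JP)=95/4, d(BL,W)=59/2
iteration 4: select H,W (d=3, Q=-126); attach at lengths (7/6, 11/6); label the merged cluster HW
  updated: d(BL,HW)=18, d(GT,HW)=37/2, d(HW,JP)=47/2
iteration 5: select BL,JP (d=95/4, Q=-91); attach at lengths (73/8, 117/8); label the merged cluster BJLP
  updated: d(BJLP,GT)=103/8, d(BJLP,HW)=71/8
iteration 6: select BJLP,GT (d=103/8, Q=-161/4); attach at lengths (13/8, 45/4); label the merged cluster BGJLPT
  updated: d(BGJLPT,HW)=29/4
iteration 7: select BGJLPT,HW (d=29/4); attach at lengths (29/8, 29/8); label the merged cluster BGHJLPTW
final tree: ((((B:137/16,L:-57/16):73/8,(J:107/12,P:-11/12):117/8):13/8,(G:-13/5,T:93/5):45/4):29/8,(H:7/6,W:11/6):29/8)
total length: 607/8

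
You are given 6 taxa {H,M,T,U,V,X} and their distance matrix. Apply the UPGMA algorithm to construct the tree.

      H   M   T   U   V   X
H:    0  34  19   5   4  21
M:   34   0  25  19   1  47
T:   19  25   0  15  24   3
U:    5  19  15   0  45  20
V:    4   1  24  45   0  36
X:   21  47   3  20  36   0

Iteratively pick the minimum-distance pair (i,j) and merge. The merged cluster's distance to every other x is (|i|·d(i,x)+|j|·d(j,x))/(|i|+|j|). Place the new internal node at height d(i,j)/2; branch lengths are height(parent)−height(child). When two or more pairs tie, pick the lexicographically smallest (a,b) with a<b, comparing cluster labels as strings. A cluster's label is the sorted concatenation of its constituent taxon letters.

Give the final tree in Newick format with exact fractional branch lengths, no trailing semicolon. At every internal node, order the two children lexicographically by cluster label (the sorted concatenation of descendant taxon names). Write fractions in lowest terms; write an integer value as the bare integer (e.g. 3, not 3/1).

(((H:5/2,U:5/2):55/8,(T:3/2,X:3/2):63/8):21/4,(M:1/2,V:1/2):113/8)

1. join M+V (d=1) ⇒ MV; edges |M|=1/2, |V|=1/2
  updated: d(H,MV)=19, d(MV,T)=49/2, d(MV,U)=32, d(MV,X)=83/2
2. join T+X (d=3) ⇒ TX; edges |T|=3/2, |X|=3/2
  updated: d(H,TX)=20, d(MV,TX)=33, d(TX,U)=35/2
3. join H+U (d=5) ⇒ HU; edges |H|=5/2, |U|=5/2
  updated: d(HU,MV)=51/2, d(HU,TX)=75/4
4. join HU+TX (d=75/4) ⇒ HTUX; edges |HU|=55/8, |TX|=63/8
  updated: d(HTUX,MV)=117/4
5. join HTUX+MV (d=117/4) ⇒ HMTUVX; edges |HTUX|=21/4, |MV|=113/8
final tree: (((H:5/2,U:5/2):55/8,(T:3/2,X:3/2):63/8):21/4,(M:1/2,V:1/2):113/8)
total length: 345/8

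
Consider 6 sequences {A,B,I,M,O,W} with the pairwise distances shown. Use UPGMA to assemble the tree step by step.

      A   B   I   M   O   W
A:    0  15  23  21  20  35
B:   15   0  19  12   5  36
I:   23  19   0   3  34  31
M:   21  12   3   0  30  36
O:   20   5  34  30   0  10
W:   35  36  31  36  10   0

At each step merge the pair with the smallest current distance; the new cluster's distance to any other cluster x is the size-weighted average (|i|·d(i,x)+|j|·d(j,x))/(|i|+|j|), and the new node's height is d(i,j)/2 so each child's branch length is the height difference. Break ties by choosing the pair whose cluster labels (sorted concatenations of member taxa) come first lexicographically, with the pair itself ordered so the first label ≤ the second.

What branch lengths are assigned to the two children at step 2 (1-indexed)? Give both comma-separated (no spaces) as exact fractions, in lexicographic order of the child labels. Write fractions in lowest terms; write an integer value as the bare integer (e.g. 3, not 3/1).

iteration 1: select I,M (d=3); attach at lengths (3/2, 3/2); label the merged cluster IM
  updated: d(A,IM)=22, d(B,IM)=31/2, d(IM,O)=32, d(IM,W)=67/2
iteration 2: select B,O (d=5); attach at lengths (5/2, 5/2); label the merged cluster BO
  updated: d(A,BO)=35/2, d(BO,IM)=95/4, d(BO,W)=23
iteration 3: select A,BO (d=35/2); attach at lengths (35/4, 25/4); label the merged cluster ABO
  updated: d(ABO,IM)=139/6, d(ABO,W)=27
iteration 4: select ABO,IM (d=139/6); attach at lengths (17/6, 121/12); label the merged cluster ABIMO
  updated: d(ABIMO,W)=148/5
iteration 5: select ABIMO,W (d=148/5); attach at lengths (193/60, 74/5); label the merged cluster ABIMOW
final tree: (((A:35/4,(B:5/2,O:5/2):25/4):17/6,(I:3/2,M:3/2):121/12):193/60,W:74/5)
total length: 809/15

5/2,5/2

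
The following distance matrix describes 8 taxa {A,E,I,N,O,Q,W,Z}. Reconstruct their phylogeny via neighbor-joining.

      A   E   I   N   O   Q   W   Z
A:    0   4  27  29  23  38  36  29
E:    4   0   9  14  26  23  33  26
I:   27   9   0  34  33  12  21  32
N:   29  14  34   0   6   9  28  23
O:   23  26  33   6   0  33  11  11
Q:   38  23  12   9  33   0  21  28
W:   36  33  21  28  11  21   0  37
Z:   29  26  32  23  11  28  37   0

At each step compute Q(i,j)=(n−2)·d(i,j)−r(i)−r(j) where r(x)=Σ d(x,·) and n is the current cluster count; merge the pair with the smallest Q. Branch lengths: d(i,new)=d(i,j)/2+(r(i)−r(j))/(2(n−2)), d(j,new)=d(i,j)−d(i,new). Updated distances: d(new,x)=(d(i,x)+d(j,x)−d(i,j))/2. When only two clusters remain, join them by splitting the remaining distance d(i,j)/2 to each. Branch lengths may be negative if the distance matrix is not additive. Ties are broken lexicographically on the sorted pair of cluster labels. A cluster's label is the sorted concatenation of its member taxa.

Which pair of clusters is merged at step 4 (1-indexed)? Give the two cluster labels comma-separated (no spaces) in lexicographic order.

iteration 1: select A,E (d=4, Q=-297); attach at lengths (25/4, -9/4); label the merged cluster AE
  updated: d(AE,I)=16, d(AE,N)=39/2, d(AE,O)=45/2, d(AE,Q)=57/2, d(AE,W)=65/2, d(AE,Z)=51/2
iteration 2: select I,Q (d=12, Q=-439/2); attach at lengths (153/20, 87/20); label the merged cluster IQ
  updated: d(AE,IQ)=65/4, d(IQ,N)=31/2, d(IQ,O)=27, d(IQ,W)=15, d(IQ,Z)=24
iteration 3: select IQ,W (d=15, Q=-645/4); attach at lengths (137/32, 343/32); label the merged cluster IQW
  updated: d(AE,IQW)=135/8, d(IQW,N)=57/4, d(IQW,O)=23/2, d(IQW,Z)=23
iteration 4: select O,Z (d=11, Q=-201/2); attach at lengths (1/4, 43/4); label the merged cluster OZ
  updated: d(AE,OZ)=37/2, d(IQW,OZ)=47/4, d(N,OZ)=9
iteration 5: select AE,IQW (d=135/8, Q=-64); attach at lengths (183/16, 87/16); label the merged cluster AEIQW
  updated: d(AEIQW,N)=135/16, d(AEIQW,OZ)=107/16
iteration 6: select AEIQW,N (d=135/16, Q=-193/8); attach at lengths (49/16, 43/8); label the merged cluster AEINQW
  updated: d(AEINQW,OZ)=29/8
iteration 7: select AEINQW,OZ (d=29/8); attach at lengths (29/16, 29/16); label the merged cluster AEINOQWZ
final tree: ((((A:25/4,E:-9/4):183/16,((I:153/20,Q:87/20):137/32,W:343/32):87/16):49/16,N:43/8):29/16,(O:1/4,Z:43/4):29/16)
total length: 1135/16

O,Z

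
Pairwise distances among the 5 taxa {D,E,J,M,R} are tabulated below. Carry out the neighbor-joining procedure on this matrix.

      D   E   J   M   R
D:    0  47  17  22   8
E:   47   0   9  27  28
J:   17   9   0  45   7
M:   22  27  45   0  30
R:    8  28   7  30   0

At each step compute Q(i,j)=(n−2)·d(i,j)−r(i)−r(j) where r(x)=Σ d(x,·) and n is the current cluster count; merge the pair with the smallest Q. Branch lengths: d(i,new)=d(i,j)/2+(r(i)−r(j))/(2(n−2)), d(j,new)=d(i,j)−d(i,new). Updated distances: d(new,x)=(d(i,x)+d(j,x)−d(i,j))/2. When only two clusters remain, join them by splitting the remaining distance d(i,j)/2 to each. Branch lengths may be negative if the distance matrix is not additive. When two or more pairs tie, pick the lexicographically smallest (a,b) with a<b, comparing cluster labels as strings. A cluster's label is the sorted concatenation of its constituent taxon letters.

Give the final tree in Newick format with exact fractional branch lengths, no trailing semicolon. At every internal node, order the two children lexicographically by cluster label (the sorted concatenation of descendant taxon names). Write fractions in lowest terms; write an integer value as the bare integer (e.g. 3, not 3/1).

1. join E+J (d=9, Q=-162) ⇒ EJ; edges |E|=10, |J|=-1
  updated: d(D,EJ)=55/2, d(EJ,M)=63/2, d(EJ,R)=13
2. join D+M (d=22, Q=-97) ⇒ DM; edges |D|=9/2, |M|=35/2
  updated: d(DM,EJ)=37/2, d(DM,R)=8
3. join DM+EJ (d=37/2, Q=-79/2) ⇒ DEJM; edges |DM|=27/4, |EJ|=47/4
  updated: d(DEJM,R)=5/4
4. join DEJM+R (d=5/4) ⇒ DEJMR; edges |DEJM|=5/8, |R|=5/8
final tree: (((D:9/2,M:35/2):27/4,(E:10,J:-1):47/4):5/8,R:5/8)
total length: 203/4

(((D:9/2,M:35/2):27/4,(E:10,J:-1):47/4):5/8,R:5/8)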